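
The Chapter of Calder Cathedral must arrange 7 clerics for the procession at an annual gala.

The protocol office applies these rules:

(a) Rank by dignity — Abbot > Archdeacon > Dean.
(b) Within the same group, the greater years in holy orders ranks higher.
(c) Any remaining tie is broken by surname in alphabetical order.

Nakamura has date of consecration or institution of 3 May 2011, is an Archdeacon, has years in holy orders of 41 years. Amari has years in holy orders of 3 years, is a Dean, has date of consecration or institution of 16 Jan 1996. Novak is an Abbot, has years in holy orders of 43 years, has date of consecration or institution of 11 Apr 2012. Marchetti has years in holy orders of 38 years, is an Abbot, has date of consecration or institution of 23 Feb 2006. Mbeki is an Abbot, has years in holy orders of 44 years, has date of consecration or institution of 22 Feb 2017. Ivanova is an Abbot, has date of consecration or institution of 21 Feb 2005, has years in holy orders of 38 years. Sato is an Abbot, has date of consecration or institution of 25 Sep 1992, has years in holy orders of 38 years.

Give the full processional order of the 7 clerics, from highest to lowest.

Mbeki, Novak, Ivanova, Marchetti, Sato, Nakamura, Amari

By dignity: Mbeki, Novak, Ivanova, Marchetti and Sato (Abbot); then Nakamura (Archdeacon); then Amari (Dean).
Among Mbeki, Novak, Ivanova, Marchetti and Sato, by years in holy orders (higher first): Mbeki (44 years) before Novak (43 years) before Ivanova, Marchetti and Sato (38 years).
Among Ivanova, Marchetti and Sato, alphabetically by surname: Ivanova before Marchetti before Sato.
Full order: Mbeki, Novak, Ivanova, Marchetti, Sato, Nakamura, Amari.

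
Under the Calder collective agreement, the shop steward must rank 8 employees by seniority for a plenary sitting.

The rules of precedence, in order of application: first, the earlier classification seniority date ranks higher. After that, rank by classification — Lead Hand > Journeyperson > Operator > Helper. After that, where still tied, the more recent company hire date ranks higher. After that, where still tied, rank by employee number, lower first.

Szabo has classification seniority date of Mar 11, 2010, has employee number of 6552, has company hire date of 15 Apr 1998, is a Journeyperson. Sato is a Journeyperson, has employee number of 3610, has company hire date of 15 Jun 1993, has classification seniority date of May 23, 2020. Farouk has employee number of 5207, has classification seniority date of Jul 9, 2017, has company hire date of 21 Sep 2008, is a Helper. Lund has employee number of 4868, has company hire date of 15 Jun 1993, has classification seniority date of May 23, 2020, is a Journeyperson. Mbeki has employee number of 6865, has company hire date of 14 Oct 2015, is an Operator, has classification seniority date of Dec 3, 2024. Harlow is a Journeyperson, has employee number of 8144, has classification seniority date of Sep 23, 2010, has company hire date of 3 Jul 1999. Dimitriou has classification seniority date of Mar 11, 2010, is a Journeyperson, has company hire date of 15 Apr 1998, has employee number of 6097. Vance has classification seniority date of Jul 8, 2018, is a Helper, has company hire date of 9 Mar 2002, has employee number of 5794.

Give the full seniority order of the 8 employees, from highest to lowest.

Dimitriou, Szabo, Harlow, Farouk, Vance, Sato, Lund, Mbeki

By classification seniority date (earlier first): Dimitriou and Szabo (both Mar 11, 2010); then Harlow (Sep 23, 2010); then Farouk (Jul 9, 2017); then Vance (Jul 8, 2018); then Sato and Lund (both May 23, 2020); then Mbeki (Dec 3, 2024).
Dimitriou and Szabo are each Journeyperson, so the next rule applies.
Dimitriou and Szabo both have company hire date 15 Apr 1998, so the next rule applies.
Among Dimitriou and Szabo, by employee number (lower first): Dimitriou (6097) before Szabo (6552).
Sato and Lund are each Journeyperson, so the next rule applies.
Sato and Lund both have company hire date 15 Jun 1993, so the next rule applies.
Among Sato and Lund, by employee number (lower first): Sato (3610) before Lund (4868).
Full order: Dimitriou, Szabo, Harlow, Farouk, Vance, Sato, Lund, Mbeki.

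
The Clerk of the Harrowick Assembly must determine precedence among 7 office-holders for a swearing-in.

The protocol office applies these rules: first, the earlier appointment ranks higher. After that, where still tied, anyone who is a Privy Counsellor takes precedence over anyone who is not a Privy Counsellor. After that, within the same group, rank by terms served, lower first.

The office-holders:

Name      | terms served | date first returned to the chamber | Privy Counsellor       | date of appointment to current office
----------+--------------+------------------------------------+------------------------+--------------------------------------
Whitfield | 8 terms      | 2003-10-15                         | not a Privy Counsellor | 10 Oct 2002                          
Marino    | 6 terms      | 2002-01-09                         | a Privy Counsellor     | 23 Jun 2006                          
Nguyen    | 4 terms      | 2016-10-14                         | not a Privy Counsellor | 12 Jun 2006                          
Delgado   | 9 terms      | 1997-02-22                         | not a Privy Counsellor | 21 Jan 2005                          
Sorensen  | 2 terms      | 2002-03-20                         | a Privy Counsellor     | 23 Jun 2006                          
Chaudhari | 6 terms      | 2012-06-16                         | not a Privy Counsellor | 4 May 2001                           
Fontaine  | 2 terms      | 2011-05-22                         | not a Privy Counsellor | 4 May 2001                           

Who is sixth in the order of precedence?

By date of appointment to current office (earlier first): Fontaine and Chaudhari (both 4 May 2001); then Whitfield (10 Oct 2002); then Delgado (21 Jan 2005); then Nguyen (12 Jun 2006); then Sorensen and Marino (both 23 Jun 2006).
Fontaine and Chaudhari are each not a Privy Counsellor, so the next rule applies.
Among Fontaine and Chaudhari, by terms served (lower first): Fontaine (2 terms) before Chaudhari (6 terms).
Sorensen and Marino are each a Privy Counsellor, so the next rule applies.
Among Sorensen and Marino, by terms served (lower first): Sorensen (2 terms) before Marino (6 terms).
Order: Fontaine, Chaudhari, Whitfield, Delgado, Nguyen, Sorensen, Marino.

Sorensen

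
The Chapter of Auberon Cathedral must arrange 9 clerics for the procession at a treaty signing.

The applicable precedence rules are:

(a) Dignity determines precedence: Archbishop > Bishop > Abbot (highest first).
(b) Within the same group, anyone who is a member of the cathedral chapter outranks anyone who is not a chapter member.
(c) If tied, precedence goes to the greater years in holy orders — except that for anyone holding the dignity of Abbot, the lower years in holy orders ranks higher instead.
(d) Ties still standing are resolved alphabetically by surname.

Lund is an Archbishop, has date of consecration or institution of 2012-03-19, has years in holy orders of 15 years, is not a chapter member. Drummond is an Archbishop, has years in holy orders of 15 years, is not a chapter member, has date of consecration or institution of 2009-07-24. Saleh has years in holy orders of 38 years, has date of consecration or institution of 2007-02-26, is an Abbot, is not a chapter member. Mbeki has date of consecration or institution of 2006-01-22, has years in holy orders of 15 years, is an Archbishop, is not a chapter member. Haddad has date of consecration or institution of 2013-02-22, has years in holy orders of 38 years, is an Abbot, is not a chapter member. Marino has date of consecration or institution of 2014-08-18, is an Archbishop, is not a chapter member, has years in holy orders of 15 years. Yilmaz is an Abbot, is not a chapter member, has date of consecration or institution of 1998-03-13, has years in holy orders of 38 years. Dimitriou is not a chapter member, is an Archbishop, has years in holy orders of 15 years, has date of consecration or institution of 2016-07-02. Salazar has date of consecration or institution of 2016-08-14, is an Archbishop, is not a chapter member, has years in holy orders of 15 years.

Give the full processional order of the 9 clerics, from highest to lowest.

Dimitriou, Drummond, Lund, Marino, Mbeki, Salazar, Haddad, Saleh, Yilmaz

By dignity: Dimitriou, Drummond, Lund, Marino, Mbeki and Salazar (Archbishop); then Haddad, Saleh and Yilmaz (Abbot).
Dimitriou, Drummond, Lund, Marino, Mbeki and Salazar are each not a chapter member, so the next rule applies.
Dimitriou, Drummond, Lund, Marino, Mbeki and Salazar all have years in holy orders 15 years, so the next rule applies.
Among Dimitriou, Drummond, Lund, Marino, Mbeki and Salazar, alphabetically by surname: Dimitriou before Drummond before Lund before Marino before Mbeki before Salazar.
Haddad, Saleh and Yilmaz are each not a chapter member, so the next rule applies.
Haddad, Saleh and Yilmaz all have years in holy orders 38 years, so the next rule applies.
Among Haddad, Saleh and Yilmaz, alphabetically by surname: Haddad before Saleh before Yilmaz.
Full order: Dimitriou, Drummond, Lund, Marino, Mbeki, Salazar, Haddad, Saleh, Yilmaz.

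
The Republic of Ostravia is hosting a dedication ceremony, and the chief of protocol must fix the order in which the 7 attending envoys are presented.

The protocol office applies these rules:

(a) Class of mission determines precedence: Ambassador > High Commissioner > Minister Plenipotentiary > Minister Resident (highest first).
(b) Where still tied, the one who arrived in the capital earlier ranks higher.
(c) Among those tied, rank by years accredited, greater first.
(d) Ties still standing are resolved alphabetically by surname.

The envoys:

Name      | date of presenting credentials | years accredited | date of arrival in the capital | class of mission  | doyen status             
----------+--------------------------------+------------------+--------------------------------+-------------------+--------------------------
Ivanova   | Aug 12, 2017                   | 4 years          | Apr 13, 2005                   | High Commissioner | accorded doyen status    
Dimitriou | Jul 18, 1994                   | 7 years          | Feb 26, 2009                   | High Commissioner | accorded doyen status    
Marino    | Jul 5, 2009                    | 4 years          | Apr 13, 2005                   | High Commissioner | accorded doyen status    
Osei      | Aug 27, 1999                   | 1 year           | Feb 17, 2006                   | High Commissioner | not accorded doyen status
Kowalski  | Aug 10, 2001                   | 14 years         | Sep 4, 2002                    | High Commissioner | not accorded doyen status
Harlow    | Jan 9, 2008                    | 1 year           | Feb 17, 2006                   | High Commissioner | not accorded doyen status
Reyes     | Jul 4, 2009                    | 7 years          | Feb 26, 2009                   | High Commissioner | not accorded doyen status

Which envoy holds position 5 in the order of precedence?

Osei

By class of mission: Kowalski, Ivanova, Marino, Harlow, Osei, Dimitriou and Reyes (High Commissioner).
Among Kowalski, Ivanova, Marino, Harlow, Osei, Dimitriou and Reyes, by date of arrival in the capital (earlier first): Kowalski (Sep 4, 2002) before Ivanova and Marino (Apr 13, 2005) before Harlow and Osei (Feb 17, 2006) before Dimitriou and Reyes (Feb 26, 2009).
Ivanova and Marino both have years accredited 4 years, so the next rule applies.
Among Ivanova and Marino, alphabetically by surname: Ivanova before Marino.
Harlow and Osei both have years accredited 1 year, so the next rule applies.
Among Harlow and Osei, alphabetically by surname: Harlow before Osei.
Dimitriou and Reyes both have years accredited 7 years, so the next rule applies.
Among Dimitriou and Reyes, alphabetically by surname: Dimitriou before Reyes.
Order: Kowalski, Ivanova, Marino, Harlow, Osei, Dimitriou, Reyes.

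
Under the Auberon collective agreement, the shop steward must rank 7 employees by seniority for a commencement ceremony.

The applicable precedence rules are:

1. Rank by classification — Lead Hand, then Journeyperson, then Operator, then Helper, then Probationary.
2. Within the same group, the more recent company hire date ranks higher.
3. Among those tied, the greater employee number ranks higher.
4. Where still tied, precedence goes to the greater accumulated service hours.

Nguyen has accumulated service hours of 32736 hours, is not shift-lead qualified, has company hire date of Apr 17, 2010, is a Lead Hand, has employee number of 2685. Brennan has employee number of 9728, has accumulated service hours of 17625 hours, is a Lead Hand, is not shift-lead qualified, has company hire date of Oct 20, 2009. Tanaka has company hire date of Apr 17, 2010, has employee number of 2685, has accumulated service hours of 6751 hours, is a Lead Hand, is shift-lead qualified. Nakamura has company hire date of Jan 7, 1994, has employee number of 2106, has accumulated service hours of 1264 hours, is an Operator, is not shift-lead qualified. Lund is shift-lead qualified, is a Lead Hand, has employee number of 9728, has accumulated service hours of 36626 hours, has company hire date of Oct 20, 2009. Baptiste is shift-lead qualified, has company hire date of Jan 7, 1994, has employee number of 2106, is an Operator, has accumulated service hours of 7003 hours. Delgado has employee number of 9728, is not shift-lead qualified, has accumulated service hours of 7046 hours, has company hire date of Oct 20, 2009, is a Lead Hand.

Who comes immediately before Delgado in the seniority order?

Brennan

By classification: Nguyen, Tanaka, Lund, Brennan and Delgado (Lead Hand); then Baptiste and Nakamura (Operator).
Among Nguyen, Tanaka, Lund, Brennan and Delgado, by company hire date (later first): Nguyen and Tanaka (Apr 17, 2010) before Lund, Brennan and Delgado (Oct 20, 2009).
Nguyen and Tanaka both have employee number 2685, so the next rule applies.
Among Nguyen and Tanaka, by accumulated service hours (higher first): Nguyen (32736 hours) before Tanaka (6751 hours).
Lund, Brennan and Delgado all have employee number 9728, so the next rule applies.
Among Lund, Brennan and Delgado, by accumulated service hours (higher first): Lund (36626 hours) before Brennan (17625 hours) before Delgado (7046 hours).
Baptiste and Nakamura both have company hire date Jan 7, 1994, so the next rule applies.
Baptiste and Nakamura both have employee number 2106, so the next rule applies.
Among Baptiste and Nakamura, by accumulated service hours (higher first): Baptiste (7003 hours) before Nakamura (1264 hours).
Order: Nguyen, Tanaka, Lund, Brennan, Delgado, Baptiste, Nakamura.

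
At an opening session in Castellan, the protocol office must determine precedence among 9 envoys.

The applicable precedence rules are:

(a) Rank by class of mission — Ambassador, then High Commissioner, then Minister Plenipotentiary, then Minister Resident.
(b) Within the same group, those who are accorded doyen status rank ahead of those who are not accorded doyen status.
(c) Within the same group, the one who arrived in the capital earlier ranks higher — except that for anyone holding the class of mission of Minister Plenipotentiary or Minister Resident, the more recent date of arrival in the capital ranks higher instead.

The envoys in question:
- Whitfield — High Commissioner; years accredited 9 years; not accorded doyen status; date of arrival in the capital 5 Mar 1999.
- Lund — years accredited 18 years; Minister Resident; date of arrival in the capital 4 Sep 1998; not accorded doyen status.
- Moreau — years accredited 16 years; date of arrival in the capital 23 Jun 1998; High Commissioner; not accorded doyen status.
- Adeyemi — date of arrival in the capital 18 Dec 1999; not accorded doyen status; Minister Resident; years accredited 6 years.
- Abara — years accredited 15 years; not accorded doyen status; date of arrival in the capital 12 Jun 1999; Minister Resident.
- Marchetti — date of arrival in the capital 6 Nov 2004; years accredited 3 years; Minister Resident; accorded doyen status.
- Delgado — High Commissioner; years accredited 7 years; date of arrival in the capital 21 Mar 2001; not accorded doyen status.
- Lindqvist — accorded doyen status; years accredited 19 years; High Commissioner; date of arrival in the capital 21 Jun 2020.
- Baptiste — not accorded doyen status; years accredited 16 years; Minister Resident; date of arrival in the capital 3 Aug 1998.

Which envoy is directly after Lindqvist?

Moreau

By class of mission: Lindqvist, Moreau, Whitfield and Delgado (High Commissioner); then Marchetti, Adeyemi, Abara, Lund and Baptiste (Minister Resident).
Among Lindqvist, Moreau, Whitfield and Delgado, accorded doyen status before not accorded doyen status: Lindqvist (accorded doyen status) before Moreau, Whitfield and Delgado (not accorded doyen status).
Among Moreau, Whitfield and Delgado, by date of arrival in the capital (earlier first): Moreau (23 Jun 1998) before Whitfield (5 Mar 1999) before Delgado (21 Mar 2001).
Among Marchetti, Adeyemi, Abara, Lund and Baptiste, accorded doyen status before not accorded doyen status: Marchetti (accorded doyen status) before Adeyemi, Abara, Lund and Baptiste (not accorded doyen status).
Among Adeyemi, Abara, Lund and Baptiste, by date of arrival in the capital (later first) (reversed rule for this group): Adeyemi (18 Dec 1999) before Abara (12 Jun 1999) before Lund (4 Sep 1998) before Baptiste (3 Aug 1998).
Order: Lindqvist, Moreau, Whitfield, Delgado, Marchetti, Adeyemi, Abara, Lund, Baptiste.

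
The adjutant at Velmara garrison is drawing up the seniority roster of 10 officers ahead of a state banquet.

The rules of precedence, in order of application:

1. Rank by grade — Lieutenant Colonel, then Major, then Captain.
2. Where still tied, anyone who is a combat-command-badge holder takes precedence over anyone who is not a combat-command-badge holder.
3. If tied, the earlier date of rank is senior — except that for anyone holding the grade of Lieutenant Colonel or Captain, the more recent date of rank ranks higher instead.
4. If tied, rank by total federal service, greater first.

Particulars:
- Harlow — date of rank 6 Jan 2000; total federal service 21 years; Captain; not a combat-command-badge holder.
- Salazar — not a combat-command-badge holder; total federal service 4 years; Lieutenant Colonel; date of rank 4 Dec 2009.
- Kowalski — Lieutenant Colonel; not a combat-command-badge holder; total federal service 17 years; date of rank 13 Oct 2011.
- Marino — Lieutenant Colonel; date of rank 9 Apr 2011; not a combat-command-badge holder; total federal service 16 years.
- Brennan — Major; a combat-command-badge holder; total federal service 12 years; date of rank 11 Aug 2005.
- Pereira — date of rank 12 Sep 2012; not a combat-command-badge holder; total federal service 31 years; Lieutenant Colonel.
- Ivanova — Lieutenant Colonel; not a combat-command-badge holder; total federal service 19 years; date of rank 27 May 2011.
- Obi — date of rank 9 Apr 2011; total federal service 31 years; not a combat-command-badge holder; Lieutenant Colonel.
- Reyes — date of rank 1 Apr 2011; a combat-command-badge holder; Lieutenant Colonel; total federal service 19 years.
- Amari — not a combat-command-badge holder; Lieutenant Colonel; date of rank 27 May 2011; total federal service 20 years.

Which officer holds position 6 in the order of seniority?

Obi

By grade: Reyes, Pereira, Kowalski, Amari, Ivanova, Obi, Marino and Salazar (Lieutenant Colonel); then Brennan (Major); then Harlow (Captain).
Among Reyes, Pereira, Kowalski, Amari, Ivanova, Obi, Marino and Salazar, a combat-command-badge holder before not a combat-command-badge holder: Reyes (a combat-command-badge holder) before Pereira, Kowalski, Amari, Ivanova, Obi, Marino and Salazar (not a combat-command-badge holder).
Among Pereira, Kowalski, Amari, Ivanova, Obi, Marino and Salazar, by date of rank (later first) (reversed rule for this group): Pereira (12 Sep 2012) before Kowalski (13 Oct 2011) before Amari and Ivanova (27 May 2011) before Obi and Marino (9 Apr 2011) before Salazar (4 Dec 2009).
Among Amari and Ivanova, by total federal service (higher first): Amari (20 years) before Ivanova (19 years).
Among Obi and Marino, by total federal service (higher first): Obi (31 years) before Marino (16 years).
Order: Reyes, Pereira, Kowalski, Amari, Ivanova, Obi, Marino, Salazar, Brennan, Harlow.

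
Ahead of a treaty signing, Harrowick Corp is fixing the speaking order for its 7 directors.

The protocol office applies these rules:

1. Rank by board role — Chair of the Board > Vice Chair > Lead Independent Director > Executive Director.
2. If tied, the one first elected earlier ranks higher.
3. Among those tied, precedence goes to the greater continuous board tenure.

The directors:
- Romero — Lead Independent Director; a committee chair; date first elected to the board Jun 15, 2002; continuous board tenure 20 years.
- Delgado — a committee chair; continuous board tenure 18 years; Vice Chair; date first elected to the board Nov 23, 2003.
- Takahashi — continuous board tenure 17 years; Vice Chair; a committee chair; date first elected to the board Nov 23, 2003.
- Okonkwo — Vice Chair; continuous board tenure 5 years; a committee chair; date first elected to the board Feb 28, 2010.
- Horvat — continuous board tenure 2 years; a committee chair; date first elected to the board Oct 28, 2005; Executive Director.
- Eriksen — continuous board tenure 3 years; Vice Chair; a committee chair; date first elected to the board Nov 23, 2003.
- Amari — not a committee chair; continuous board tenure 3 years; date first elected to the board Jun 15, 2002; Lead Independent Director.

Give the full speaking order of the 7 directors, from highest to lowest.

By board role: Delgado, Takahashi, Eriksen and Okonkwo (Vice Chair); then Romero and Amari (Lead Independent Director); then Horvat (Executive Director).
Among Delgado, Takahashi, Eriksen and Okonkwo, by date first elected to the board (earlier first): Delgado, Takahashi and Eriksen (Nov 23, 2003) before Okonkwo (Feb 28, 2010).
Among Delgado, Takahashi and Eriksen, by continuous board tenure (higher first): Delgado (18 years) before Takahashi (17 years) before Eriksen (3 years).
Romero and Amari both have date first elected to the board Jun 15, 2002, so the next rule applies.
Among Romero and Amari, by continuous board tenure (higher first): Romero (20 years) before Amari (3 years).
Full order: Delgado, Takahashi, Eriksen, Okonkwo, Romero, Amari, Horvat.

Delgado, Takahashi, Eriksen, Okonkwo, Romero, Amari, Horvat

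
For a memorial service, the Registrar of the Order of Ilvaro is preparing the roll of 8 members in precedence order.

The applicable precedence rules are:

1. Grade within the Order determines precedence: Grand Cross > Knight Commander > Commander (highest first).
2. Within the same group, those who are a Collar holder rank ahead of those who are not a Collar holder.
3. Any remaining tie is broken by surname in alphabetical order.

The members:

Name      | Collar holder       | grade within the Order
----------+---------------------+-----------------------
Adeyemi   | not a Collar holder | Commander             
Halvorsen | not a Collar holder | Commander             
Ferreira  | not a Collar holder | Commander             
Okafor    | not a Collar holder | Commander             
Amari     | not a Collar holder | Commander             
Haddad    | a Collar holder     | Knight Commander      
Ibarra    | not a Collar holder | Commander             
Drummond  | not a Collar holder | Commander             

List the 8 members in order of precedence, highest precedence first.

By grade within the Order: Haddad (Knight Commander); then Adeyemi, Amari, Drummond, Ferreira, Halvorsen, Ibarra and Okafor (Commander).
Adeyemi, Amari, Drummond, Ferreira, Halvorsen, Ibarra and Okafor are each not a Collar holder, so the next rule applies.
Among Adeyemi, Amari, Drummond, Ferreira, Halvorsen, Ibarra and Okafor, alphabetically by surname: Adeyemi before Amari before Drummond before Ferreira before Halvorsen before Ibarra before Okafor.
Full order: Haddad, Adeyemi, Amari, Drummond, Ferreira, Halvorsen, Ibarra, Okafor.

Haddad, Adeyemi, Amari, Drummond, Ferreira, Halvorsen, Ibarra, Okafor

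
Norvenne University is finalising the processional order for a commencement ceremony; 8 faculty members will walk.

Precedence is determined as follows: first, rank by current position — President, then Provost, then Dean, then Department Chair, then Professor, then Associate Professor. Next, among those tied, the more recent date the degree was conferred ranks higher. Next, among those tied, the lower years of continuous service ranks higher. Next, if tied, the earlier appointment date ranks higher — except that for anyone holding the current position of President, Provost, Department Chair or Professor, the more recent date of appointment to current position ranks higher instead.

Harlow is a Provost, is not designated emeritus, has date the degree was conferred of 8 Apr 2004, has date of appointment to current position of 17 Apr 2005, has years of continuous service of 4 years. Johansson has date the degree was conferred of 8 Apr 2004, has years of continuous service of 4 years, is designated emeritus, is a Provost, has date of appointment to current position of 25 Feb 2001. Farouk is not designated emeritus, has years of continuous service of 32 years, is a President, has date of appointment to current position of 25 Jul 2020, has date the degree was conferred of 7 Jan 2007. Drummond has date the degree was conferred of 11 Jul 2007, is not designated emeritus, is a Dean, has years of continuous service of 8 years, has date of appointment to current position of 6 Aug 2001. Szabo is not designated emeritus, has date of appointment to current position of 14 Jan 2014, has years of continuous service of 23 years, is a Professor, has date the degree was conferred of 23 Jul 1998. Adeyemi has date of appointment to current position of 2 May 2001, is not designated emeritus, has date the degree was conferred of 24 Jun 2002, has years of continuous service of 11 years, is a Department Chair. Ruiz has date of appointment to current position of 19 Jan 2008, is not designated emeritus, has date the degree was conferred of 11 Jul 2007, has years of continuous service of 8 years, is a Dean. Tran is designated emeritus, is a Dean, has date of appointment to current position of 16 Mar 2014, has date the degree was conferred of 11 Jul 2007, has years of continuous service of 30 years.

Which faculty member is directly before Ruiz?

By current position: Farouk (President); then Harlow and Johansson (Provost); then Drummond, Ruiz and Tran (Dean); then Adeyemi (Department Chair); then Szabo (Professor).
Harlow and Johansson both have date the degree was conferred 8 Apr 2004, so the next rule applies.
Harlow and Johansson both have years of continuous service 4 years, so the next rule applies.
Among Harlow and Johansson, by date of appointment to current position (later first) (reversed rule for this group): Harlow (17 Apr 2005) before Johansson (25 Feb 2001).
Drummond, Ruiz and Tran all have date the degree was conferred 11 Jul 2007, so the next rule applies.
Among Drummond, Ruiz and Tran, by years of continuous service (lower first): Drummond and Ruiz (8 years) before Tran (30 years).
Among Drummond and Ruiz, by date of appointment to current position (earlier first): Drummond (6 Aug 2001) before Ruiz (19 Jan 2008).
Order: Farouk, Harlow, Johansson, Drummond, Ruiz, Tran, Adeyemi, Szabo.

Drummond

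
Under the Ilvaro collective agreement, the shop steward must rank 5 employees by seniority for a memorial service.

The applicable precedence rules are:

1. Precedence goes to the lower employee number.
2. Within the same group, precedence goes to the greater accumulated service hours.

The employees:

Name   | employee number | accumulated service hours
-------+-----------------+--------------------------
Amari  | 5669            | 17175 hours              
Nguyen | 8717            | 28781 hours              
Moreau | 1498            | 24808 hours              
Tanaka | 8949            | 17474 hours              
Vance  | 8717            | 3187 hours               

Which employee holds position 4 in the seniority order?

By employee number (lower first): Moreau (1498); then Amari (5669); then Nguyen and Vance (both 8717); then Tanaka (8949).
Among Nguyen and Vance, by accumulated service hours (higher first): Nguyen (28781 hours) before Vance (3187 hours).
Order: Moreau, Amari, Nguyen, Vance, Tanaka.

Vance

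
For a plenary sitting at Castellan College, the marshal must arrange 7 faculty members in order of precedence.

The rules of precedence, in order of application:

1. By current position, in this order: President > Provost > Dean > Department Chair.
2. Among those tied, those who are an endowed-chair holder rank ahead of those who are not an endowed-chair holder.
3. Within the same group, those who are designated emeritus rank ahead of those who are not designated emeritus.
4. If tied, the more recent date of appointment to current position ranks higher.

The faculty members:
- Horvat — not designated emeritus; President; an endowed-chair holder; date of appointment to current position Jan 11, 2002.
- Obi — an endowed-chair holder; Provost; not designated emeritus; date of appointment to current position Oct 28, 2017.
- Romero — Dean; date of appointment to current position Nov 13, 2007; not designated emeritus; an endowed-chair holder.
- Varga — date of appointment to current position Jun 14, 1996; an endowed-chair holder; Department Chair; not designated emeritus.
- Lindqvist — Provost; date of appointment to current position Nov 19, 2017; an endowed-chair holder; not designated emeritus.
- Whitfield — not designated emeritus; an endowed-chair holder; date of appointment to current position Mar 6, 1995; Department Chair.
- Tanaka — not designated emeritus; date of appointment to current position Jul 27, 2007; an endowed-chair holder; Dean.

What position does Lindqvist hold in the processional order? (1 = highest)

By current position: Horvat (President); then Lindqvist and Obi (Provost); then Romero and Tanaka (Dean); then Varga and Whitfield (Department Chair).
Lindqvist and Obi are each an endowed-chair holder, so the next rule applies.
Lindqvist and Obi are each not designated emeritus, so the next rule applies.
Among Lindqvist and Obi, by date of appointment to current position (later first): Lindqvist (Nov 19, 2017) before Obi (Oct 28, 2017).
Romero and Tanaka are each an endowed-chair holder, so the next rule applies.
Romero and Tanaka are each not designated emeritus, so the next rule applies.
Among Romero and Tanaka, by date of appointment to current position (later first): Romero (Nov 13, 2007) before Tanaka (Jul 27, 2007).
Varga and Whitfield are each an endowed-chair holder, so the next rule applies.
Varga and Whitfield are each not designated emeritus, so the next rule applies.
Among Varga and Whitfield, by date of appointment to current position (later first): Varga (Jun 14, 1996) before Whitfield (Mar 6, 1995).
Order: Horvat, Lindqvist, Obi, Romero, Tanaka, Varga, Whitfield. So position 2.

2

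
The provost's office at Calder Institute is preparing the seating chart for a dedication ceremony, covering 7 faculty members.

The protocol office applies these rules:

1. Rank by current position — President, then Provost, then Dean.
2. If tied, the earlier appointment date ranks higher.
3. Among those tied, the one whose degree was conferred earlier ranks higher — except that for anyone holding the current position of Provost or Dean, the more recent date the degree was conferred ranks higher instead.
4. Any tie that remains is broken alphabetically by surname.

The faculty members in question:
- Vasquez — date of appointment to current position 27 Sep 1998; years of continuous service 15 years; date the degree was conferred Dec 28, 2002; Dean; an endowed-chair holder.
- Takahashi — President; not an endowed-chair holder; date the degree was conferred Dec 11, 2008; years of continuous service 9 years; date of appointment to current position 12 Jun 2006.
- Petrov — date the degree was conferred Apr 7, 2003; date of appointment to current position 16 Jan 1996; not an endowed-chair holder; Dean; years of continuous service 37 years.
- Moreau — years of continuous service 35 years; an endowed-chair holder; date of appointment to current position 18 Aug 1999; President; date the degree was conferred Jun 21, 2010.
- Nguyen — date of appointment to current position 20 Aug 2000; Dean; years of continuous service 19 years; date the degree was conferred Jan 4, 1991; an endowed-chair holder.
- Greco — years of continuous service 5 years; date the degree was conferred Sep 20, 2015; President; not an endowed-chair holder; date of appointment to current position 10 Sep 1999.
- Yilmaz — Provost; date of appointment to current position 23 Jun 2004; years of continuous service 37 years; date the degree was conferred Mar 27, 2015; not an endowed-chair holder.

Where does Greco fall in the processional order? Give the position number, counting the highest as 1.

2

By current position: Moreau, Greco and Takahashi (President); then Yilmaz (Provost); then Petrov, Vasquez and Nguyen (Dean).
Among Moreau, Greco and Takahashi, by date of appointment to current position (earlier first): Moreau (18 Aug 1999) before Greco (10 Sep 1999) before Takahashi (12 Jun 2006).
Among Petrov, Vasquez and Nguyen, by date of appointment to current position (earlier first): Petrov (16 Jan 1996) before Vasquez (27 Sep 1998) before Nguyen (20 Aug 2000).
Order: Moreau, Greco, Takahashi, Yilmaz, Petrov, Vasquez, Nguyen. So position 2.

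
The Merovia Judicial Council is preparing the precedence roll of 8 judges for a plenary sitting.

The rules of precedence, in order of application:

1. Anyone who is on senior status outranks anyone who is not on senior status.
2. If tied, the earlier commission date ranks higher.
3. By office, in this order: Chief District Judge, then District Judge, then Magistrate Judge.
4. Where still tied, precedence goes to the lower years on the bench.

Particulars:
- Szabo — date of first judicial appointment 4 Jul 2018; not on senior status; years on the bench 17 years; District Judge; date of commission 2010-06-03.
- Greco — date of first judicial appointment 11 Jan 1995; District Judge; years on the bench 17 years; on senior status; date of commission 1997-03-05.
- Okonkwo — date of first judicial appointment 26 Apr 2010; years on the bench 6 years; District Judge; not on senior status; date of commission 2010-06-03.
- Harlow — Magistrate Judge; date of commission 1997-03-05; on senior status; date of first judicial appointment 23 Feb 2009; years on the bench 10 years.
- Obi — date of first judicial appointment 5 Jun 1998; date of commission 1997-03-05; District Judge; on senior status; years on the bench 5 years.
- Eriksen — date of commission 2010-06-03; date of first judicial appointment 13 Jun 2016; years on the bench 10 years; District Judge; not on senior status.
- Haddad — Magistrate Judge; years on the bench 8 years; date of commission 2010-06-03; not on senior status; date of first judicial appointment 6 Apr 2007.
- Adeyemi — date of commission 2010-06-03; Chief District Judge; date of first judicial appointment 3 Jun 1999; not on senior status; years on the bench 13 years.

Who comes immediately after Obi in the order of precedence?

Greco

By the first rule: Obi, Greco and Harlow (each on senior status); then Adeyemi, Okonkwo, Eriksen, Szabo and Haddad (each not on senior status).
Obi, Greco and Harlow all have date of commission 1997-03-05, so the next rule applies.
Among Obi, Greco and Harlow, by office: Obi and Greco (District Judge) before Harlow (Magistrate Judge).
Among Obi and Greco, by years on the bench (lower first): Obi (5 years) before Greco (17 years).
Adeyemi, Okonkwo, Eriksen, Szabo and Haddad all have date of commission 2010-06-03, so the next rule applies.
Among Adeyemi, Okonkwo, Eriksen, Szabo and Haddad, by office: Adeyemi (Chief District Judge) before Okonkwo, Eriksen and Szabo (District Judge) before Haddad (Magistrate Judge).
Among Okonkwo, Eriksen and Szabo, by years on the bench (lower first): Okonkwo (6 years) before Eriksen (10 years) before Szabo (17 years).
Order: Obi, Greco, Harlow, Adeyemi, Okonkwo, Eriksen, Szabo, Haddad.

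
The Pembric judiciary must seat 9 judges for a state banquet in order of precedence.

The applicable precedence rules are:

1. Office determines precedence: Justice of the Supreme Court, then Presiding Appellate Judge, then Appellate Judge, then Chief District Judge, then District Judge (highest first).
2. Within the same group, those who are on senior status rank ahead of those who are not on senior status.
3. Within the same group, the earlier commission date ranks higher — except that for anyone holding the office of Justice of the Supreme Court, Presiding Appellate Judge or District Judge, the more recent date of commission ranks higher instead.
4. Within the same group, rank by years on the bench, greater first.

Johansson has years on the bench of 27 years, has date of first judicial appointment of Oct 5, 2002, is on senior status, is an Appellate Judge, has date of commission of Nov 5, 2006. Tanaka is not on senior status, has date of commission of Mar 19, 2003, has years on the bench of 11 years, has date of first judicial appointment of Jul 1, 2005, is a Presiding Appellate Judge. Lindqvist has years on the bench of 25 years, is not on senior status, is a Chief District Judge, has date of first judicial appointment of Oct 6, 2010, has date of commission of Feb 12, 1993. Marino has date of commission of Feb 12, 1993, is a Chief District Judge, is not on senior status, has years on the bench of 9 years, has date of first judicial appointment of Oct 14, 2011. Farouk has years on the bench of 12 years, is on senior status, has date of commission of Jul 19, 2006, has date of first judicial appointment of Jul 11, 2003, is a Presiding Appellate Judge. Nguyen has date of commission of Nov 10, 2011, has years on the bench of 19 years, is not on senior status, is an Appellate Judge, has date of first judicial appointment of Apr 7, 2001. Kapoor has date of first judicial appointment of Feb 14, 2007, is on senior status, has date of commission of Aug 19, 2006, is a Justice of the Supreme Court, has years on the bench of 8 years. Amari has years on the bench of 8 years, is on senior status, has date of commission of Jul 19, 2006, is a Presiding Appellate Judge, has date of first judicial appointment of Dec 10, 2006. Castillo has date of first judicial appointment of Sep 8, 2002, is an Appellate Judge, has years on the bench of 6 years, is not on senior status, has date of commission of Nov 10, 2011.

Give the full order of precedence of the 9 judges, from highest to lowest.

By office: Kapoor (Justice of the Supreme Court); then Farouk, Amari and Tanaka (Presiding Appellate Judge); then Johansson, Nguyen and Castillo (Appellate Judge); then Lindqvist and Marino (Chief District Judge).
Among Farouk, Amari and Tanaka, on senior status before not on senior status: Farouk and Amari (on senior status) before Tanaka (not on senior status).
Farouk and Amari both have date of commission Jul 19, 2006, so the next rule applies.
Among Farouk and Amari, by years on the bench (higher first): Farouk (12 years) before Amari (8 years).
Among Johansson, Nguyen and Castillo, on senior status before not on senior status: Johansson (on senior status) before Nguyen and Castillo (not on senior status).
Nguyen and Castillo both have date of commission Nov 10, 2011, so the next rule applies.
Among Nguyen and Castillo, by years on the bench (higher first): Nguyen (19 years) before Castillo (6 years).
Lindqvist and Marino are each not on senior status, so the next rule applies.
Lindqvist and Marino both have date of commission Feb 12, 1993, so the next rule applies.
Among Lindqvist and Marino, by years on the bench (higher first): Lindqvist (25 years) before Marino (9 years).
Full order: Kapoor, Farouk, Amari, Tanaka, Johansson, Nguyen, Castillo, Lindqvist, Marino.

Kapoor, Farouk, Amari, Tanaka, Johansson, Nguyen, Castillo, Lindqvist, Marino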